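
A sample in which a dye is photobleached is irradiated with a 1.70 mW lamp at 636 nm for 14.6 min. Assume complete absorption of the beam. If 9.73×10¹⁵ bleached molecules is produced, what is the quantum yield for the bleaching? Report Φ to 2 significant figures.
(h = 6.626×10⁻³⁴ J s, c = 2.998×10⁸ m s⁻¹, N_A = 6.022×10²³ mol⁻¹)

Product: 9.73×10¹⁵ / 6.022×10²³ = 1.616×10⁻⁸ mol.
Photon energy at 636 nm: hc/λ = (6.626×10⁻³⁴)(2.998×10⁸)/(636×10⁻⁹) = 3.123×10⁻¹⁹ J.
Energy delivered: (1.70 mW)(876 s) = 1.489 J.
Photons incident: 1.489 / 3.123×10⁻¹⁹ = 4.768×10¹⁸, i.e. 4.768×10¹⁸/6.022×10²³ = 7.918×10⁻⁶ mol.
Φ = 1.616×10⁻⁸ mol / 7.918×10⁻⁶ mol photons = 0.0020.

Φ = 0.0020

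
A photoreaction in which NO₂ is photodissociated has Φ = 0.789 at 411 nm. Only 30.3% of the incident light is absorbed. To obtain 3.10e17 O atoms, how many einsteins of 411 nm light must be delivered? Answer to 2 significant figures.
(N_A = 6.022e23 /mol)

Product: 3.10e17 / 6.022e23 = 5.148e-7 mol.
Photons that must be absorbed: 5.148e-7 / 0.789 = 6.525e-7 mol.
Incident photons needed: 6.525e-7 / 0.303 = 2.153e-6 mol.

2.2e-6 einstein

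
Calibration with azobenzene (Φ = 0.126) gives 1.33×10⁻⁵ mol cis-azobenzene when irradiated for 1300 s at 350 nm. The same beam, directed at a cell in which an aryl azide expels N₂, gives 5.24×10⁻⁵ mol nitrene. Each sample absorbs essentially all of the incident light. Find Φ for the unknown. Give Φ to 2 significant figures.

Φ = 0.50

Photons absorbed by the actinometer: 1.33×10⁻⁵ / 0.126 = 1.056×10⁻⁴ mol.
Φ(unknown) = 5.24×10⁻⁵ / 1.056×10⁻⁴ = 0.50.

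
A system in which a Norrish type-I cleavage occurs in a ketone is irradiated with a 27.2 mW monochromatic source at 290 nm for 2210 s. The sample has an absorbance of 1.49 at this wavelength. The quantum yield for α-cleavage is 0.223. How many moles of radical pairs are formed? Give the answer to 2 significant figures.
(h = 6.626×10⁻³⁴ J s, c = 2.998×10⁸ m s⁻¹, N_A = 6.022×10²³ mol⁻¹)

Photon energy at 290 nm: hc/λ = (6.626×10⁻³⁴)(2.998×10⁸)/(290×10⁻⁹) = 6.850×10⁻¹⁹ J.
Energy delivered: (27.2 mW)(2210 s) = 60.11 J.
Photons incident: 60.11 / 6.850×10⁻¹⁹ = 8.775×10¹⁹, i.e. 8.775×10¹⁹/6.022×10²³ = 1.457×10⁻⁴ mol.
Fraction absorbed: 1 − 10^(−1.49) = 0.9676.
Photons absorbed: 0.9676 × 1.457×10⁻⁴ = 1.410×10⁻⁴ mol.
Product: Φ × n_abs = 0.223 × 1.410×10⁻⁴ = 3.144×10⁻⁵ mol.

3.1×10⁻⁵ mol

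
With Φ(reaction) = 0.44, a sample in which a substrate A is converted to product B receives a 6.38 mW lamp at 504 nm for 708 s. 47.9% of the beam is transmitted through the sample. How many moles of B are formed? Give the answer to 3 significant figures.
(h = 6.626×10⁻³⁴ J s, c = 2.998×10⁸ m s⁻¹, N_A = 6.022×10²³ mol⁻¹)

4.36×10⁻⁶ mol

Photon energy at 504 nm: hc/λ = (6.626×10⁻³⁴)(2.998×10⁸)/(504×10⁻⁹) = 3.941×10⁻¹⁹ J.
Energy delivered: (6.38 mW)(708 s) = 4.517 J.
Photons incident: 4.517 / 3.941×10⁻¹⁹ = 1.146×10¹⁹, i.e. 1.146×10¹⁹/6.022×10²³ = 1.903×10⁻⁵ mol.
Fraction absorbed: 1 − 47.9/100 = 0.5210.
Photons absorbed: 0.5210 × 1.903×10⁻⁵ = 9.915×10⁻⁶ mol.
Product: Φ × n_abs = 0.44 × 9.915×10⁻⁶ = 4.363×10⁻⁶ mol.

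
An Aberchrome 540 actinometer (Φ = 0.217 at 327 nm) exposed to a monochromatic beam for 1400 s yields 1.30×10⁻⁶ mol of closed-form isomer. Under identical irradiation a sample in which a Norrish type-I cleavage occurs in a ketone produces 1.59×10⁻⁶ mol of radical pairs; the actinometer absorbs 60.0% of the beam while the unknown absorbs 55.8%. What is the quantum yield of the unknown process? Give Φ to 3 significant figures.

Photons absorbed by the actinometer: 1.30×10⁻⁶ / 0.217 = 5.991×10⁻⁶ mol.
Incident flux: 5.991×10⁻⁶ / 0.600 = 9.985×10⁻⁶ einstein.
Absorbed by unknown: 0.558 × 9.985×10⁻⁶ = 5.572×10⁻⁶ mol.
Φ(unknown) = 1.59×10⁻⁶ / 5.572×10⁻⁶ = 0.285.

Φ = 0.285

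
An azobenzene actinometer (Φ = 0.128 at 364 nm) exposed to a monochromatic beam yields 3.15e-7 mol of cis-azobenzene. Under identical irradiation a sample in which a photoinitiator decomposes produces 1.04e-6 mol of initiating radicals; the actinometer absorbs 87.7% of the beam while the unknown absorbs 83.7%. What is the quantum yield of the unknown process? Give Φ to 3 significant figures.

Photons absorbed by the actinometer: 3.15e-7 / 0.128 = 2.461e-6 mol.
Incident flux: 2.461e-6 / 0.877 = 2.806e-6 einstein.
Absorbed by unknown: 0.837 × 2.806e-6 = 2.349e-6 mol.
Φ(unknown) = 1.04e-6 / 2.349e-6 = 0.443.

Φ = 0.443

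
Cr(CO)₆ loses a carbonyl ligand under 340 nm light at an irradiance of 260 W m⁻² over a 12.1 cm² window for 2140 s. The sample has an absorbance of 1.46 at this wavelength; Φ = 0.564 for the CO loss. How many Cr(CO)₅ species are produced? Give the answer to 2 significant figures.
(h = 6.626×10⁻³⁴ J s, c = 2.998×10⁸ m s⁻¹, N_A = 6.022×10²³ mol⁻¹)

6.3×10²⁰ species

Photon energy at 340 nm: hc/λ = (6.626×10⁻³⁴)(2.998×10⁸)/(340×10⁻⁹) = 5.843×10⁻¹⁹ J.
Energy delivered: (260 W m⁻²)(12.1×10⁻⁴ m²)(2140 s) = 673.2 J.
Photons incident: 673.2 / 5.843×10⁻¹⁹ = 1.152×10²¹, i.e. 1.152×10²¹/6.022×10²³ = 0.001913 mol.
Fraction absorbed: 1 − 10^(−1.46) = 0.9653.
Photons absorbed: 0.9653 × 0.001913 = 0.001847 mol.
Product: Φ × n_abs = 0.564 × 0.001847 = 0.001042 mol.
As a count: 0.001042 × 6.022×10²³ = 6.3×10²⁰.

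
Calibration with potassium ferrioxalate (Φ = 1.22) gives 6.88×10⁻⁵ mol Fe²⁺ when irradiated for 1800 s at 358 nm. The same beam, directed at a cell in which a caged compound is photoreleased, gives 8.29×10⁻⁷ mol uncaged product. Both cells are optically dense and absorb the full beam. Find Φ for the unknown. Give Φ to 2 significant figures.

Photons absorbed by the actinometer: 6.88×10⁻⁵ / 1.22 = 5.639×10⁻⁵ mol.
Φ(unknown) = 8.29×10⁻⁷ / 5.639×10⁻⁵ = 0.015.

Φ = 0.015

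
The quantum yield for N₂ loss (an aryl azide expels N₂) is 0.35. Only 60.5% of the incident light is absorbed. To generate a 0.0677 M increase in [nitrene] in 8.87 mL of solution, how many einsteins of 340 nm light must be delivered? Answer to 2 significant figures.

0.0028 einstein

Product: (0.0677 M)(0.00887 L) = 6.005×10⁻⁴ mol.
Photons that must be absorbed: 6.005×10⁻⁴ / 0.35 = 0.001716 mol.
Incident photons needed: 0.001716 / 0.605 = 0.002836 mol.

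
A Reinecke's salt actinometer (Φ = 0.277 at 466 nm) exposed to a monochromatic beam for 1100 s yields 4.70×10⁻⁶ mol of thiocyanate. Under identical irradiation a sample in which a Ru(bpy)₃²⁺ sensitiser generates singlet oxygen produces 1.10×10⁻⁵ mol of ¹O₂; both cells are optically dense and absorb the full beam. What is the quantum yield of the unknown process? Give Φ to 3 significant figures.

Photons absorbed by the actinometer: 4.70×10⁻⁶ / 0.277 = 1.697×10⁻⁵ mol.
Φ(unknown) = 1.10×10⁻⁵ / 1.697×10⁻⁵ = 0.648.

Φ = 0.648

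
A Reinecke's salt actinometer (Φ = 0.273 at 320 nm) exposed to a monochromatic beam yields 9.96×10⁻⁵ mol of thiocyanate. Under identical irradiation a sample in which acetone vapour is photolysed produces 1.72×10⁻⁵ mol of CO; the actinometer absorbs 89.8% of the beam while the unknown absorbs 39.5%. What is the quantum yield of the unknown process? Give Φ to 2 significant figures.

Φ = 0.11

Photons absorbed by the actinometer: 9.96×10⁻⁵ / 0.273 = 3.648×10⁻⁴ mol.
Incident flux: 3.648×10⁻⁴ / 0.898 = 4.062×10⁻⁴ einstein.
Absorbed by unknown: 0.395 × 4.062×10⁻⁴ = 1.604×10⁻⁴ mol.
Φ(unknown) = 1.72×10⁻⁵ / 1.604×10⁻⁴ = 0.11.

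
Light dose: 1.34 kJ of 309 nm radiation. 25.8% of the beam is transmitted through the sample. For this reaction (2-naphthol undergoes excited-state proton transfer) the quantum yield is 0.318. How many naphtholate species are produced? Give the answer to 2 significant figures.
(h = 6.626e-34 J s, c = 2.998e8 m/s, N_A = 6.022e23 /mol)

Photon energy at 309 nm: hc/λ = (6.626e-34)(2.998e8)/(309e-9) = 6.429e-19 J.
Incident energy: 1.34 kJ = 1340 J.
Photons incident: 1340 / 6.429e-19 = 2.084e21, i.e. 2.084e21/6.022e23 = 0.003461 mol.
Fraction absorbed: 1 − 25.8/100 = 0.7420.
Photons absorbed: 0.7420 × 0.003461 = 0.002568 mol.
Product: Φ × n_abs = 0.318 × 0.002568 = 8.166e-4 mol.
As a count: 8.166e-4 × 6.022e23 = 4.9e20.

4.9e20 species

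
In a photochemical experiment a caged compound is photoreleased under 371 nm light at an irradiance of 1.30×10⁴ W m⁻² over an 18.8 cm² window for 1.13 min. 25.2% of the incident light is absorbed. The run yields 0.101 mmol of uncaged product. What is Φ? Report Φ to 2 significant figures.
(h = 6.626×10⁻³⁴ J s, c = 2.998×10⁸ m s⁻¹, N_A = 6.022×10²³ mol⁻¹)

Φ = 0.078

Product: 0.101 mmol = 1.01×10⁻⁴ mol.
Photon energy at 371 nm: hc/λ = (6.626×10⁻³⁴)(2.998×10⁸)/(371×10⁻⁹) = 5.354×10⁻¹⁹ J.
Energy delivered: (1.30×10⁴ W m⁻²)(18.8×10⁻⁴ m²)(67.8 s) = 1657 J.
Photons incident: 1657 / 5.354×10⁻¹⁹ = 3.095×10²¹, i.e. 3.095×10²¹/6.022×10²³ = 0.005139 mol.
Photons absorbed: 0.252 × 0.005139 = 0.001295 mol.
Φ = 1.01×10⁻⁴ mol / 0.001295 mol photons = 0.078.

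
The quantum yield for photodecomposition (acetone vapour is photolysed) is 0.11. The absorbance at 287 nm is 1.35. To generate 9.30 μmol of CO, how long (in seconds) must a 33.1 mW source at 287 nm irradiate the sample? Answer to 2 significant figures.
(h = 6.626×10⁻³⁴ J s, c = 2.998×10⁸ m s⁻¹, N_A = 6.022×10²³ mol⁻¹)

Product: 9.30 μmol = 9.30×10⁻⁶ mol.
Photons that must be absorbed: 9.30×10⁻⁶ / 0.11 = 8.455×10⁻⁵ mol.
Fraction absorbed: 1 − 10^(−1.35) = 0.9553.
Incident photons needed: 8.455×10⁻⁵ / 0.9553 = 8.851×10⁻⁵ mol.
Photon energy: hc/λ = 6.922×10⁻¹⁹ J; per mole, 4.168×10⁵ J mol⁻¹.
Energy required: 8.851×10⁻⁵ × 4.168×10⁵ = 36.89 J.
Time: 36.89 J / 0.0331 W = 1100 s.

t ≈ 1100 s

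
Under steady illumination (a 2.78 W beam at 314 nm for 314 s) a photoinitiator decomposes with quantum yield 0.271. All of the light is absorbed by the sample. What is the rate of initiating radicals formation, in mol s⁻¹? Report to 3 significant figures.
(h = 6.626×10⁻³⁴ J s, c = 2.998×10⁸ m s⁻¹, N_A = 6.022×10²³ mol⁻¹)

1.98×10⁻⁶ mol s⁻¹

Photon energy at 314 nm: hc/λ = (6.626×10⁻³⁴)(2.998×10⁸)/(314×10⁻⁹) = 6.326×10⁻¹⁹ J.
Energy delivered: (2.78 W)(314 s) = 872.9 J.
Photons incident: 872.9 / 6.326×10⁻¹⁹ = 1.380×10²¹, i.e. 1.380×10²¹/6.022×10²³ = 0.002292 mol.
Product formed: 0.271 × 0.002292 = 6.211×10⁻⁴ mol.
Rate: 6.211×10⁻⁴ / 314 s = 1.98×10⁻⁶ mol s⁻¹.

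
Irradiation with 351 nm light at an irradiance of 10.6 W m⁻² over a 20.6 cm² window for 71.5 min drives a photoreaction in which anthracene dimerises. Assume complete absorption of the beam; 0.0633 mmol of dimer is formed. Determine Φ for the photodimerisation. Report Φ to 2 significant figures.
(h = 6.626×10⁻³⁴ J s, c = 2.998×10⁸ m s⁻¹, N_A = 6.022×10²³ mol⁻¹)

Product: 0.0633 mmol = 6.33×10⁻⁵ mol.
Photon energy at 351 nm: hc/λ = (6.626×10⁻³⁴)(2.998×10⁸)/(351×10⁻⁹) = 5.659×10⁻¹⁹ J.
Energy delivered: (10.6 W m⁻²)(20.6×10⁻⁴ m²)(4290 s) = 93.68 J.
Photons incident: 93.68 / 5.659×10⁻¹⁹ = 1.655×10²⁰, i.e. 1.655×10²⁰/6.022×10²³ = 2.748×10⁻⁴ mol.
Φ = 6.33×10⁻⁵ mol / 2.748×10⁻⁴ mol photons = 0.23.

Φ = 0.23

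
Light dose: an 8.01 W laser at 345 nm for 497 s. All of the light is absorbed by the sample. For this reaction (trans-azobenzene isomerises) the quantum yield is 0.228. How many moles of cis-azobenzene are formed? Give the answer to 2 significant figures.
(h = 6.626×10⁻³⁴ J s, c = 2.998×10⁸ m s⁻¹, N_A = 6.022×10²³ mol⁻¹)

Photon energy at 345 nm: hc/λ = (6.626×10⁻³⁴)(2.998×10⁸)/(345×10⁻⁹) = 5.758×10⁻¹⁹ J.
Energy delivered: (8.01 W)(497 s) = 3981 J.
Photons incident: 3981 / 5.758×10⁻¹⁹ = 6.914×10²¹, i.e. 6.914×10²¹/6.022×10²³ = 0.01148 mol.
Product: Φ × n_abs = 0.228 × 0.01148 = 0.002617 mol.

0.0026 mol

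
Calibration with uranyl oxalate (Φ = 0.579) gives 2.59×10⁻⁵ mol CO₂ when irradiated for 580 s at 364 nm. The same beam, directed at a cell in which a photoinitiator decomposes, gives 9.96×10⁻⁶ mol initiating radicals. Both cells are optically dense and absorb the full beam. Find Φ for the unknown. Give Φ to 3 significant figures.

Φ = 0.223

Photons absorbed by the actinometer: 2.59×10⁻⁵ / 0.579 = 4.473×10⁻⁵ mol.
Φ(unknown) = 9.96×10⁻⁶ / 4.473×10⁻⁵ = 0.223.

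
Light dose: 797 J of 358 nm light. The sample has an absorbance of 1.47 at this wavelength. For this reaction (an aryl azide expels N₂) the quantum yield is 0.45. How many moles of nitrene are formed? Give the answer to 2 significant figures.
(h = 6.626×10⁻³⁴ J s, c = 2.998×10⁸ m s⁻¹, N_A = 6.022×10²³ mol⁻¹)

Photon energy at 358 nm: hc/λ = (6.626×10⁻³⁴)(2.998×10⁸)/(358×10⁻⁹) = 5.549×10⁻¹⁹ J.
Photons incident: 797 / 5.549×10⁻¹⁹ = 1.436×10²¹, i.e. 1.436×10²¹/6.022×10²³ = 0.002385 mol.
Fraction absorbed: 1 − 10^(−1.47) = 0.9661.
Photons absorbed: 0.9661 × 0.002385 = 0.002304 mol.
Product: Φ × n_abs = 0.45 × 0.002304 = 0.001037 mol.

0.0010 mol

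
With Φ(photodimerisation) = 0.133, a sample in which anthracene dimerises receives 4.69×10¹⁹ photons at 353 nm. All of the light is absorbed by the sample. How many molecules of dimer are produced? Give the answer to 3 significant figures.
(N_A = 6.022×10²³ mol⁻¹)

Moles of photons: 4.69×10¹⁹ / 6.022×10²³ = 7.788×10⁻⁵ mol.
Product: Φ × n_abs = 0.133 × 7.788×10⁻⁵ = 1.036×10⁻⁵ mol.
As a count: 1.036×10⁻⁵ × 6.022×10²³ = 6.24×10¹⁸.

6.24×10¹⁸ molecules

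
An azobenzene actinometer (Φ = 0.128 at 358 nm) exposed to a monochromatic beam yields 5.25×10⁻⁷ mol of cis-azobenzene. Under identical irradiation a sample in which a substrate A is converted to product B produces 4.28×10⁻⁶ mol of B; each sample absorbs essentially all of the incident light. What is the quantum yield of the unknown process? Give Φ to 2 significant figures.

Photons absorbed by the actinometer: 5.25×10⁻⁷ / 0.128 = 4.102×10⁻⁶ mol.
Φ(unknown) = 4.28×10⁻⁶ / 4.102×10⁻⁶ = 1.0.

Φ = 1.0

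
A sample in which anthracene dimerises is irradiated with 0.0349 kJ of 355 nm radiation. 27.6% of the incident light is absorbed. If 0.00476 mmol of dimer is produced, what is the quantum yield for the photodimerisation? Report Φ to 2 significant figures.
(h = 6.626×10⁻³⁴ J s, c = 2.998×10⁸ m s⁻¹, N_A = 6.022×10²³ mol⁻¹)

Product: 0.00476 mmol = 4.76×10⁻⁶ mol.
Photon energy at 355 nm: hc/λ = (6.626×10⁻³⁴)(2.998×10⁸)/(355×10⁻⁹) = 5.596×10⁻¹⁹ J.
Incident energy: 0.0349 kJ = 34.9 J.
Photons incident: 34.9 / 5.596×10⁻¹⁹ = 6.237×10¹⁹, i.e. 6.237×10¹⁹/6.022×10²³ = 1.036×10⁻⁴ mol.
Photons absorbed: 0.276 × 1.036×10⁻⁴ = 2.859×10⁻⁵ mol.
Φ = 4.76×10⁻⁶ mol / 2.859×10⁻⁵ mol photons = 0.17.

Φ = 0.17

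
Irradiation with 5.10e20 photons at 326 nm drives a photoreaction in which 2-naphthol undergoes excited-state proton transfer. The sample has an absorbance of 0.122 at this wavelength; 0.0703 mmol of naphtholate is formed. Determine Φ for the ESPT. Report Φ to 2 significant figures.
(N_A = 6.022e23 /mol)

Φ = 0.34

Product: 0.0703 mmol = 7.03e-5 mol.
Moles of photons: 5.10e20 / 6.022e23 = 8.469e-4 mol.
Fraction absorbed: 1 − 10^(−0.122) = 0.2449.
Photons absorbed: 0.2449 × 8.469e-4 = 2.074e-4 mol.
Φ = 7.03e-5 mol / 2.074e-4 mol photons = 0.34.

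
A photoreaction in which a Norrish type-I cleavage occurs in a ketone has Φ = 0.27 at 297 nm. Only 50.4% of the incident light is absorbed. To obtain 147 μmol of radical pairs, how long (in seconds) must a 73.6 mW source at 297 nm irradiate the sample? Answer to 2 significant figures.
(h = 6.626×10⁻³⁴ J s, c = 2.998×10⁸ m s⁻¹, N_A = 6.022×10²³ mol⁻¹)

Product: 147 μmol = 1.47×10⁻⁴ mol.
Photons that must be absorbed: 1.47×10⁻⁴ / 0.27 = 5.444×10⁻⁴ mol.
Incident photons needed: 5.444×10⁻⁴ / 0.504 = 0.001080 mol.
Photon energy: hc/λ = 6.688×10⁻¹⁹ J; per mole, 4.028×10⁵ J mol⁻¹.
Energy required: 0.001080 × 4.028×10⁵ = 435.0 J.
Time: 435.0 J / 0.0736 W = 5900 s.

t ≈ 5900 s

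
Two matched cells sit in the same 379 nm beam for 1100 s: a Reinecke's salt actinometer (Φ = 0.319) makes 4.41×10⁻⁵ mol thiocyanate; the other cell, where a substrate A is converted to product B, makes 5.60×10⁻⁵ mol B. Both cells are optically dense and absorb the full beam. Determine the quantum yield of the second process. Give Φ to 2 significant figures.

Photons absorbed by the actinometer: 4.41×10⁻⁵ / 0.319 = 1.382×10⁻⁴ mol.
Φ(unknown) = 5.60×10⁻⁵ / 1.382×10⁻⁴ = 0.41.

Φ = 0.41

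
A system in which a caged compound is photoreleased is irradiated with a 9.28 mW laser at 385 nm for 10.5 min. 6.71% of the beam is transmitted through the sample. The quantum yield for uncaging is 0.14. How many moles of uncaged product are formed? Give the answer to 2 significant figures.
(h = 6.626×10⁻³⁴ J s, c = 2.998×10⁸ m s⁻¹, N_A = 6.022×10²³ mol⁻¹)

Photon energy at 385 nm: hc/λ = (6.626×10⁻³⁴)(2.998×10⁸)/(385×10⁻⁹) = 5.160×10⁻¹⁹ J.
Energy delivered: (9.28 mW)(630 s) = 5.846 J.
Photons incident: 5.846 / 5.160×10⁻¹⁹ = 1.133×10¹⁹, i.e. 1.133×10¹⁹/6.022×10²³ = 1.881×10⁻⁵ mol.
Fraction absorbed: 1 − 6.71/100 = 0.9329.
Photons absorbed: 0.9329 × 1.881×10⁻⁵ = 1.755×10⁻⁵ mol.
Product: Φ × n_abs = 0.14 × 1.755×10⁻⁵ = 2.457×10⁻⁶ mol.

2.5×10⁻⁶ mol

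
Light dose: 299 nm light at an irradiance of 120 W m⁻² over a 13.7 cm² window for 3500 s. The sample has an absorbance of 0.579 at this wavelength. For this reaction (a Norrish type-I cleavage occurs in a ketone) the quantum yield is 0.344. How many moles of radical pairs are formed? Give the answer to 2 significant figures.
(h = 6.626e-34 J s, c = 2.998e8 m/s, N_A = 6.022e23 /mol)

3.6e-4 mol

Photon energy at 299 nm: hc/λ = (6.626e-34)(2.998e8)/(299e-9) = 6.644e-19 J.
Energy delivered: (120 W m⁻²)(13.7e-4 m²)(3500 s) = 575.4 J.
Photons incident: 575.4 / 6.644e-19 = 8.660e20, i.e. 8.660e20/6.022e23 = 0.001438 mol.
Fraction absorbed: 1 − 10^(−0.579) = 0.7364.
Photons absorbed: 0.7364 × 0.001438 = 0.001059 mol.
Product: Φ × n_abs = 0.344 × 0.001059 = 3.643e-4 mol.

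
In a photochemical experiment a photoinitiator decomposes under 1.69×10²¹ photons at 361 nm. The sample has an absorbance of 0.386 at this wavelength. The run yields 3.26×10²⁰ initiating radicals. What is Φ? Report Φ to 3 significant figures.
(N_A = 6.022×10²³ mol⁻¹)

Product: 3.26×10²⁰ / 6.022×10²³ = 5.413×10⁻⁴ mol.
Moles of photons: 1.69×10²¹ / 6.022×10²³ = 0.002806 mol.
Fraction absorbed: 1 − 10^(−0.386) = 0.5889.
Photons absorbed: 0.5889 × 0.002806 = 0.001652 mol.
Φ = 5.413×10⁻⁴ mol / 0.001652 mol photons = 0.328.

Φ = 0.328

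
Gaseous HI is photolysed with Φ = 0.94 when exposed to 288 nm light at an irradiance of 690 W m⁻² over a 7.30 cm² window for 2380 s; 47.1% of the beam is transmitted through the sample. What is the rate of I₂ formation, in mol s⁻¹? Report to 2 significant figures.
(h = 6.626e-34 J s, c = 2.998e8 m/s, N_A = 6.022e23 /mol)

Photon energy at 288 nm: hc/λ = (6.626e-34)(2.998e8)/(288e-9) = 6.897e-19 J.
Energy delivered: (690 W m⁻²)(7.30e-4 m²)(2380 s) = 1199 J.
Photons incident: 1199 / 6.897e-19 = 1.738e21, i.e. 1.738e21/6.022e23 = 0.002886 mol.
Fraction absorbed: 1 − 47.1/100 = 0.5290.
Photons absorbed: 0.5290 × 0.002886 = 0.001527 mol.
Product formed: 0.94 × 0.001527 = 0.001435 mol.
Rate: 0.001435 / 2380 s = 6.0e-7 mol s⁻¹.

6.0e-7 mol s⁻¹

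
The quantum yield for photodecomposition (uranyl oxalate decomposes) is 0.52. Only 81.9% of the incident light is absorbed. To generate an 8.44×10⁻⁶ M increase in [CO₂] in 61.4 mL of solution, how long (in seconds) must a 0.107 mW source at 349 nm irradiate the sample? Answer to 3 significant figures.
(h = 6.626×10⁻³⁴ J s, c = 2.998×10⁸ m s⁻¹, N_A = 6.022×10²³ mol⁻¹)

t ≈ 3900 s

Product: (8.44×10⁻⁶ M)(0.0614 L) = 5.182×10⁻⁷ mol.
Photons that must be absorbed: 5.182×10⁻⁷ / 0.52 = 9.965×10⁻⁷ mol.
Incident photons needed: 9.965×10⁻⁷ / 0.819 = 1.217×10⁻⁶ mol.
Photon energy: hc/λ = 5.692×10⁻¹⁹ J; per mole, 3.428×10⁵ J mol⁻¹.
Energy required: 1.217×10⁻⁶ × 3.428×10⁵ = 0.4172 J.
Time: 0.4172 J / 0.000107 W = 3900 s.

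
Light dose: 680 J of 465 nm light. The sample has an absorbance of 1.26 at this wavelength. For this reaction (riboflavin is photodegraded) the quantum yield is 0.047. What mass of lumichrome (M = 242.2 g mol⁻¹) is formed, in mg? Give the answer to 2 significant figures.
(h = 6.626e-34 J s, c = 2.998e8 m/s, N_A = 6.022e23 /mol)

28 mg

Photon energy at 465 nm: hc/λ = (6.626e-34)(2.998e8)/(465e-9) = 4.272e-19 J.
Photons incident: 680 / 4.272e-19 = 1.592e21, i.e. 1.592e21/6.022e23 = 0.002644 mol.
Fraction absorbed: 1 − 10^(−1.26) = 0.9450.
Photons absorbed: 0.9450 × 0.002644 = 0.002499 mol.
Product: Φ × n_abs = 0.047 × 0.002499 = 1.175e-4 mol.
Mass: 1.175e-4 × 242.2 = 0.02846 g = 28 mg.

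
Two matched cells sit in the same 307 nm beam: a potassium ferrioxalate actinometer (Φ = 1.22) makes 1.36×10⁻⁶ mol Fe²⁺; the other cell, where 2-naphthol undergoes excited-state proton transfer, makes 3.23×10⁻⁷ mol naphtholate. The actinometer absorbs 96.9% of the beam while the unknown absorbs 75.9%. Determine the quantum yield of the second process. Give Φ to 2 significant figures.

Φ = 0.37

Photons absorbed by the actinometer: 1.36×10⁻⁶ / 1.22 = 1.115×10⁻⁶ mol.
Incident flux: 1.115×10⁻⁶ / 0.969 = 1.151×10⁻⁶ einstein.
Absorbed by unknown: 0.759 × 1.151×10⁻⁶ = 8.736×10⁻⁷ mol.
Φ(unknown) = 3.23×10⁻⁷ / 8.736×10⁻⁷ = 0.37.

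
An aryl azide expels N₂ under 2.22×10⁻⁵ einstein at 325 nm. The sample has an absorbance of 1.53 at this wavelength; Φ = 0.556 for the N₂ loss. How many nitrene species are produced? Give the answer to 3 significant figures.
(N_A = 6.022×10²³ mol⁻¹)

Fraction absorbed: 1 − 10^(−1.53) = 0.9705.
Photons absorbed: 0.9705 × 2.22×10⁻⁵ = 2.155×10⁻⁵ mol.
Product: Φ × n_abs = 0.556 × 2.155×10⁻⁵ = 1.198×10⁻⁵ mol.
As a count: 1.198×10⁻⁵ × 6.022×10²³ = 7.21×10¹⁸.

7.21×10¹⁸ species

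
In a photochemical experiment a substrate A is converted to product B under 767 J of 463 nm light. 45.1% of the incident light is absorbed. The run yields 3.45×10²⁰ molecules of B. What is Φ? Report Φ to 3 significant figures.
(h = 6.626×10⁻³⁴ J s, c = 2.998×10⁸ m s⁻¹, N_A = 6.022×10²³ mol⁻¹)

Φ = 0.428

Product: 3.45×10²⁰ / 6.022×10²³ = 5.729×10⁻⁴ mol.
Photon energy at 463 nm: hc/λ = (6.626×10⁻³⁴)(2.998×10⁸)/(463×10⁻⁹) = 4.290×10⁻¹⁹ J.
Photons incident: 767 / 4.290×10⁻¹⁹ = 1.788×10²¹, i.e. 1.788×10²¹/6.022×10²³ = 0.002969 mol.
Photons absorbed: 0.451 × 0.002969 = 0.001339 mol.
Φ = 5.729×10⁻⁴ mol / 0.001339 mol photons = 0.428.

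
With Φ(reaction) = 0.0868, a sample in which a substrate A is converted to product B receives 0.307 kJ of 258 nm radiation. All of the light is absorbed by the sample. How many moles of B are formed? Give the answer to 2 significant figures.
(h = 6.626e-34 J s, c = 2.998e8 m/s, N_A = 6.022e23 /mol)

Photon energy at 258 nm: hc/λ = (6.626e-34)(2.998e8)/(258e-9) = 7.700e-19 J.
Incident energy: 0.307 kJ = 307 J.
Photons incident: 307 / 7.700e-19 = 3.987e20, i.e. 3.987e20/6.022e23 = 6.621e-4 mol.
Product: Φ × n_abs = 0.0868 × 6.621e-4 = 5.747e-5 mol.

5.7e-5 mol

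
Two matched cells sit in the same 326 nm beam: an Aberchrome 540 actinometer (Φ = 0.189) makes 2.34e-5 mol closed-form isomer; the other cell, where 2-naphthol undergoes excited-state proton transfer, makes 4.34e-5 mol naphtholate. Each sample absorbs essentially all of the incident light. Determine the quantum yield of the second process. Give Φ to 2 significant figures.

Photons absorbed by the actinometer: 2.34e-5 / 0.189 = 1.238e-4 mol.
Φ(unknown) = 4.34e-5 / 1.238e-4 = 0.35.

Φ = 0.35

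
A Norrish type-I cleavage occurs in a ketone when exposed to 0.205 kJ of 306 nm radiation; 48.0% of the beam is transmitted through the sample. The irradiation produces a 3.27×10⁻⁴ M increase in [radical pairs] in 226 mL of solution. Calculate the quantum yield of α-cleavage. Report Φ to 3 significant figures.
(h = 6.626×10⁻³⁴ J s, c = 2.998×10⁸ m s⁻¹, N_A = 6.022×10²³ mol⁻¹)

Product: (3.27×10⁻⁴ M)(0.226 L) = 7.390×10⁻⁵ mol.
Photon energy at 306 nm: hc/λ = (6.626×10⁻³⁴)(2.998×10⁸)/(306×10⁻⁹) = 6.492×10⁻¹⁹ J.
Incident energy: 0.205 kJ = 205 J.
Photons incident: 205 / 6.492×10⁻¹⁹ = 3.158×10²⁰, i.e. 3.158×10²⁰/6.022×10²³ = 5.244×10⁻⁴ mol.
Fraction absorbed: 1 − 48.0/100 = 0.5200.
Photons absorbed: 0.5200 × 5.244×10⁻⁴ = 2.727×10⁻⁴ mol.
Φ = 7.390×10⁻⁵ mol / 2.727×10⁻⁴ mol photons = 0.271.

Φ = 0.271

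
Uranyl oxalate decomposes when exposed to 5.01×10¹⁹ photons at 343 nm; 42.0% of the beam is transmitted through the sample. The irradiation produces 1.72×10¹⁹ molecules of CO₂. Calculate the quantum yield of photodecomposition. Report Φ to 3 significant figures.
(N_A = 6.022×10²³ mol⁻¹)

Φ = 0.592

Product: 1.72×10¹⁹ / 6.022×10²³ = 2.856×10⁻⁵ mol.
Moles of photons: 5.01×10¹⁹ / 6.022×10²³ = 8.319×10⁻⁵ mol.
Fraction absorbed: 1 − 42.0/100 = 0.5800.
Photons absorbed: 0.5800 × 8.319×10⁻⁵ = 4.825×10⁻⁵ mol.
Φ = 2.856×10⁻⁵ mol / 4.825×10⁻⁵ mol photons = 0.592.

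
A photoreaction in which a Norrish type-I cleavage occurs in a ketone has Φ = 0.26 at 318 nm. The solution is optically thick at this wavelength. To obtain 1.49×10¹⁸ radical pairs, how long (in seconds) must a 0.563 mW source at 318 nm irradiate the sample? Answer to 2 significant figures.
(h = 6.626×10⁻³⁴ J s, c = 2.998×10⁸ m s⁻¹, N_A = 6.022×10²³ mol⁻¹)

Product: 1.49×10¹⁸ / 6.022×10²³ = 2.474×10⁻⁶ mol.
Photons that must be absorbed: 2.474×10⁻⁶ / 0.26 = 9.515×10⁻⁶ mol.
Photon energy: hc/λ = 6.247×10⁻¹⁹ J; per mole, 3.762×10⁵ J mol⁻¹.
Energy required: 9.515×10⁻⁶ × 3.762×10⁵ = 3.580 J.
Time: 3.580 J / 0.000563 W = 6400 s.

t ≈ 6400 s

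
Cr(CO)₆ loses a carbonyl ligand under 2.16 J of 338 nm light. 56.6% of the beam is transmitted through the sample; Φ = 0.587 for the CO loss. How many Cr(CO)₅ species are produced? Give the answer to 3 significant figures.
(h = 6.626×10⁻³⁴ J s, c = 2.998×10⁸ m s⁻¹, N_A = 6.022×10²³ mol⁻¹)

Photon energy at 338 nm: hc/λ = (6.626×10⁻³⁴)(2.998×10⁸)/(338×10⁻⁹) = 5.877×10⁻¹⁹ J.
Photons incident: 2.16 / 5.877×10⁻¹⁹ = 3.675×10¹⁸, i.e. 3.675×10¹⁸/6.022×10²³ = 6.103×10⁻⁶ mol.
Fraction absorbed: 1 − 56.6/100 = 0.4340.
Photons absorbed: 0.4340 × 6.103×10⁻⁶ = 2.649×10⁻⁶ mol.
Product: Φ × n_abs = 0.587 × 2.649×10⁻⁶ = 1.555×10⁻⁶ mol.
As a count: 1.555×10⁻⁶ × 6.022×10²³ = 9.36×10¹⁷.

9.36×10¹⁷ species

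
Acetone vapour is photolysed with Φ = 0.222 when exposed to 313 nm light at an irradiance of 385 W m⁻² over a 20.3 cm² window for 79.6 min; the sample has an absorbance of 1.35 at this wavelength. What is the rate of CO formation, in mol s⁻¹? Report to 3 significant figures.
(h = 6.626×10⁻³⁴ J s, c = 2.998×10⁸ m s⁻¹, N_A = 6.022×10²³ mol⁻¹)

4.34×10⁻⁷ mol s⁻¹

Photon energy at 313 nm: hc/λ = (6.626×10⁻³⁴)(2.998×10⁸)/(313×10⁻⁹) = 6.347×10⁻¹⁹ J.
Energy delivered: (385 W m⁻²)(20.3×10⁻⁴ m²)(4776 s) = 3733 J.
Photons incident: 3733 / 6.347×10⁻¹⁹ = 5.882×10²¹, i.e. 5.882×10²¹/6.022×10²³ = 0.009768 mol.
Fraction absorbed: 1 − 10^(−1.35) = 0.9553.
Photons absorbed: 0.9553 × 0.009768 = 0.009331 mol.
Product formed: 0.222 × 0.009331 = 0.002071 mol.
Rate: 0.002071 / 4776 s = 4.34×10⁻⁷ mol s⁻¹.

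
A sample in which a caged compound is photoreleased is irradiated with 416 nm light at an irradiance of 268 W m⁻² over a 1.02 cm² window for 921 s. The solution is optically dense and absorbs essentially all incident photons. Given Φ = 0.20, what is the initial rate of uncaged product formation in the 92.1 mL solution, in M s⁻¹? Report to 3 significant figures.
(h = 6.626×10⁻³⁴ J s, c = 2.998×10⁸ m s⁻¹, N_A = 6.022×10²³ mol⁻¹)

2.06×10⁻⁷ M s⁻¹

Photon energy at 416 nm: hc/λ = (6.626×10⁻³⁴)(2.998×10⁸)/(416×10⁻⁹) = 4.775×10⁻¹⁹ J.
Energy delivered: (268 W m⁻²)(1.02×10⁻⁴ m²)(921 s) = 25.18 J.
Photons incident: 25.18 / 4.775×10⁻¹⁹ = 5.273×10¹⁹, i.e. 5.273×10¹⁹/6.022×10²³ = 8.756×10⁻⁵ mol.
Product formed: 0.20 × 8.756×10⁻⁵ = 1.751×10⁻⁵ mol.
Rate: 1.751×10⁻⁵ mol / (921 s × 0.0921 L) = 2.06×10⁻⁷ M s⁻¹.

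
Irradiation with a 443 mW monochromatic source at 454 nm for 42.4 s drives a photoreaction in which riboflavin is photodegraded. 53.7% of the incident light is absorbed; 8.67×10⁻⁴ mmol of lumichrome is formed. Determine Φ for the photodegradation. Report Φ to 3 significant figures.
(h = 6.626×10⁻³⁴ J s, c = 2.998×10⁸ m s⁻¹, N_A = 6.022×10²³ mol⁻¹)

Product: 8.67×10⁻⁴ mmol = 8.67×10⁻⁷ mol.
Photon energy at 454 nm: hc/λ = (6.626×10⁻³⁴)(2.998×10⁸)/(454×10⁻⁹) = 4.375×10⁻¹⁹ J.
Energy delivered: (443 mW)(42.4 s) = 18.78 J.
Photons incident: 18.78 / 4.375×10⁻¹⁹ = 4.293×10¹⁹, i.e. 4.293×10¹⁹/6.022×10²³ = 7.129×10⁻⁵ mol.
Photons absorbed: 0.537 × 7.129×10⁻⁵ = 3.828×10⁻⁵ mol.
Φ = 8.67×10⁻⁷ mol / 3.828×10⁻⁵ mol photons = 0.0226.

Φ = 0.0226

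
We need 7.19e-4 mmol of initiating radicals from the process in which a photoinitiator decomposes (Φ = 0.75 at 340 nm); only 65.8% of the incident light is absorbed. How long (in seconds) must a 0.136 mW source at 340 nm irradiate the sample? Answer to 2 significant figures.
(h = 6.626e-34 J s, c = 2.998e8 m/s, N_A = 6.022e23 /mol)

t ≈ 3800 s

Product: 7.19e-4 mmol = 7.19e-7 mol.
Photons that must be absorbed: 7.19e-7 / 0.75 = 9.587e-7 mol.
Incident photons needed: 9.587e-7 / 0.658 = 1.457e-6 mol.
Photon energy: hc/λ = 5.843e-19 J; per mole, 3.519e5 J mol⁻¹.
Energy required: 1.457e-6 × 3.519e5 = 0.5127 J.
Time: 0.5127 J / 0.000136 W = 3800 s.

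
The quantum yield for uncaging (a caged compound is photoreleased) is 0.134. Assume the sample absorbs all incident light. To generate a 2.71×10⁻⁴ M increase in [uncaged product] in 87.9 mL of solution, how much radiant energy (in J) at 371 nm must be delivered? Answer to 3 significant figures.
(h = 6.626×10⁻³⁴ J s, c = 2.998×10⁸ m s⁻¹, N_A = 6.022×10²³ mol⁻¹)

57.3 J

Product: (2.71×10⁻⁴ M)(0.0879 L) = 2.382×10⁻⁵ mol.
Photons that must be absorbed: 2.382×10⁻⁵ / 0.134 = 1.778×10⁻⁴ mol.
Photon energy: hc/λ = 5.354×10⁻¹⁹ J; per mole, 3.224×10⁵ J mol⁻¹.
Energy required: 1.778×10⁻⁴ × 3.224×10⁵ = 57.3 J.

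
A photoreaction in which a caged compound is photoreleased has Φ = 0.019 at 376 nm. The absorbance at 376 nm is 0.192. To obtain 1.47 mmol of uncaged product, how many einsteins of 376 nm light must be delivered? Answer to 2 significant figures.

0.22 einstein

Product: 1.47 mmol = 0.00147 mol.
Photons that must be absorbed: 0.00147 / 0.019 = 0.07737 mol.
Fraction absorbed: 1 − 10^(−0.192) = 0.3573.
Incident photons needed: 0.07737 / 0.3573 = 0.2165 mol.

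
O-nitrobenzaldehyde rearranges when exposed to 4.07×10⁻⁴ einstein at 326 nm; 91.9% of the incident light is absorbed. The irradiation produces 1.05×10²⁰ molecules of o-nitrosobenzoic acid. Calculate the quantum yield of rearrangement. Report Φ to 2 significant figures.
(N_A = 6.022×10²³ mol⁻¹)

Φ = 0.47

Product: 1.05×10²⁰ / 6.022×10²³ = 1.744×10⁻⁴ mol.
Photons absorbed: 0.919 × 4.07×10⁻⁴ = 3.740×10⁻⁴ mol.
Φ = 1.744×10⁻⁴ mol / 3.740×10⁻⁴ mol photons = 0.47.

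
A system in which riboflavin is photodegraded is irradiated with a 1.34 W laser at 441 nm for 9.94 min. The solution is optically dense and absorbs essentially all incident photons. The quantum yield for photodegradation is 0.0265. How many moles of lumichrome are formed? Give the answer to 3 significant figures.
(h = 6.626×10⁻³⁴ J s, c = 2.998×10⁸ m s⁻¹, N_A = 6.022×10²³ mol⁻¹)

Photon energy at 441 nm: hc/λ = (6.626×10⁻³⁴)(2.998×10⁸)/(441×10⁻⁹) = 4.504×10⁻¹⁹ J.
Energy delivered: (1.34 W)(596.4 s) = 799.2 J.
Photons incident: 799.2 / 4.504×10⁻¹⁹ = 1.774×10²¹, i.e. 1.774×10²¹/6.022×10²³ = 0.002946 mol.
Product: Φ × n_abs = 0.0265 × 0.002946 = 7.807×10⁻⁵ mol.

7.81×10⁻⁵ mol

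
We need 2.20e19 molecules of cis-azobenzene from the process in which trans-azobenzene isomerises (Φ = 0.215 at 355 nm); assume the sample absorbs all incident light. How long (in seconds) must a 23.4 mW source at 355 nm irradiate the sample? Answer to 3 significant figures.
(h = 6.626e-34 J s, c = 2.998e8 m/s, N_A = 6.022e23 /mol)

Product: 2.20e19 / 6.022e23 = 3.653e-5 mol.
Photons that must be absorbed: 3.653e-5 / 0.215 = 1.699e-4 mol.
Photon energy: hc/λ = 5.596e-19 J; per mole, 3.370e5 J mol⁻¹.
Energy required: 1.699e-4 × 3.370e5 = 57.26 J.
Time: 57.26 J / 0.0234 W = 2450 s.

t ≈ 2450 s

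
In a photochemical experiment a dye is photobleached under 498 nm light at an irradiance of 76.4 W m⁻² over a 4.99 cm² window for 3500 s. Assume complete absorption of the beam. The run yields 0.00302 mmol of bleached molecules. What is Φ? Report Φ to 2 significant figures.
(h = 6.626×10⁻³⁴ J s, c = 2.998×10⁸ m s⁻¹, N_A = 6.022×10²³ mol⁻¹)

Φ = 0.0054

Product: 0.00302 mmol = 3.02×10⁻⁶ mol.
Photon energy at 498 nm: hc/λ = (6.626×10⁻³⁴)(2.998×10⁸)/(498×10⁻⁹) = 3.989×10⁻¹⁹ J.
Energy delivered: (76.4 W m⁻²)(4.99×10⁻⁴ m²)(3500 s) = 133.4 J.
Photons incident: 133.4 / 3.989×10⁻¹⁹ = 3.344×10²⁰, i.e. 3.344×10²⁰/6.022×10²³ = 5.553×10⁻⁴ mol.
Φ = 3.02×10⁻⁶ mol / 5.553×10⁻⁴ mol photons = 0.0054.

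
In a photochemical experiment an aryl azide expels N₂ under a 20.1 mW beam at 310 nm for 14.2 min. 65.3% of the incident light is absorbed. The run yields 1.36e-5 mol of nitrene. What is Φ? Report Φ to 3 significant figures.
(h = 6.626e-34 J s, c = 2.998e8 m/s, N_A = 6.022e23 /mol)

Photon energy at 310 nm: hc/λ = (6.626e-34)(2.998e8)/(310e-9) = 6.408e-19 J.
Energy delivered: (20.1 mW)(852 s) = 17.13 J.
Photons incident: 17.13 / 6.408e-19 = 2.673e19, i.e. 2.673e19/6.022e23 = 4.439e-5 mol.
Photons absorbed: 0.653 × 4.439e-5 = 2.899e-5 mol.
Φ = 1.36e-5 mol / 2.899e-5 mol photons = 0.469.

Φ = 0.469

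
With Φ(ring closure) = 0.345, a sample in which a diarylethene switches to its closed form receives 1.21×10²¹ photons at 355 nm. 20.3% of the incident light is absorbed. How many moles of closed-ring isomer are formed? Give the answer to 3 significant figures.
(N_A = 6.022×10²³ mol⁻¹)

1.41×10⁻⁴ mol

Moles of photons: 1.21×10²¹ / 6.022×10²³ = 0.002009 mol.
Photons absorbed: 0.203 × 0.002009 = 4.078×10⁻⁴ mol.
Product: Φ × n_abs = 0.345 × 4.078×10⁻⁴ = 1.407×10⁻⁴ mol.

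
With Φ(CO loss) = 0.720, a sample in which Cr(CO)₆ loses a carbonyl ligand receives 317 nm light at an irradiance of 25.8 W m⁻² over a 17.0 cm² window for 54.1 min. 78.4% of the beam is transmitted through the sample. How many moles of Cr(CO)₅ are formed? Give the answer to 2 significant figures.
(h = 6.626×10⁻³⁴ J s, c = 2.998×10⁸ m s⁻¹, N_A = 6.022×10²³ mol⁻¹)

Photon energy at 317 nm: hc/λ = (6.626×10⁻³⁴)(2.998×10⁸)/(317×10⁻⁹) = 6.266×10⁻¹⁹ J.
Energy delivered: (25.8 W m⁻²)(17.0×10⁻⁴ m²)(3246 s) = 142.4 J.
Photons incident: 142.4 / 6.266×10⁻¹⁹ = 2.273×10²⁰, i.e. 2.273×10²⁰/6.022×10²³ = 3.774×10⁻⁴ mol.
Fraction absorbed: 1 − 78.4/100 = 0.2160.
Photons absorbed: 0.2160 × 3.774×10⁻⁴ = 8.152×10⁻⁵ mol.
Product: Φ × n_abs = 0.720 × 8.152×10⁻⁵ = 5.869×10⁻⁵ mol.

5.9×10⁻⁵ mol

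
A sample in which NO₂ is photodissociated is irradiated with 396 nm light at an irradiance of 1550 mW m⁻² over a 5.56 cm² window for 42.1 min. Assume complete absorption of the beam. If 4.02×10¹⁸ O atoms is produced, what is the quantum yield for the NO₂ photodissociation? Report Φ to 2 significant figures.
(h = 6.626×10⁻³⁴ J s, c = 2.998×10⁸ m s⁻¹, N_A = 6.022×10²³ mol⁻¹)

Product: 4.02×10¹⁸ / 6.022×10²³ = 6.676×10⁻⁶ mol.
Photon energy at 396 nm: hc/λ = (6.626×10⁻³⁴)(2.998×10⁸)/(396×10⁻⁹) = 5.016×10⁻¹⁹ J.
Energy delivered: (1550 mW m⁻²)(5.56×10⁻⁴ m²)(2526 s) = 2.177 J.
Photons incident: 2.177 / 5.016×10⁻¹⁹ = 4.340×10¹⁸, i.e. 4.340×10¹⁸/6.022×10²³ = 7.207×10⁻⁶ mol.
Φ = 6.676×10⁻⁶ mol / 7.207×10⁻⁶ mol photons = 0.93.

Φ = 0.93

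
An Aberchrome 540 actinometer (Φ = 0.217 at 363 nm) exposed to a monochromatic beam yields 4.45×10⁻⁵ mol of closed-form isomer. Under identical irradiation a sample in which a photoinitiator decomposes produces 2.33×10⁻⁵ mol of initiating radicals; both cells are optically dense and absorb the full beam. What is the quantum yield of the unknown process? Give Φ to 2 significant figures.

Photons absorbed by the actinometer: 4.45×10⁻⁵ / 0.217 = 2.051×10⁻⁴ mol.
Φ(unknown) = 2.33×10⁻⁵ / 2.051×10⁻⁴ = 0.11.

Φ = 0.11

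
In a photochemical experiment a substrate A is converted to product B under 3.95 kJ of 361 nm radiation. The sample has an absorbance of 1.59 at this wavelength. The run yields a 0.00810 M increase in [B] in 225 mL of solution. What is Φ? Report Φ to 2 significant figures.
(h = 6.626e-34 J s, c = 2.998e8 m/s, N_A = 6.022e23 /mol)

Product: (0.00810 M)(0.225 L) = 0.001823 mol.
Photon energy at 361 nm: hc/λ = (6.626e-34)(2.998e8)/(361e-9) = 5.503e-19 J.
Incident energy: 3.95 kJ = 3950 J.
Photons incident: 3950 / 5.503e-19 = 7.178e21, i.e. 7.178e21/6.022e23 = 0.01192 mol.
Fraction absorbed: 1 − 10^(−1.59) = 0.9743.
Photons absorbed: 0.9743 × 0.01192 = 0.01161 mol.
Φ = 0.001823 mol / 0.01161 mol photons = 0.16.

Φ = 0.16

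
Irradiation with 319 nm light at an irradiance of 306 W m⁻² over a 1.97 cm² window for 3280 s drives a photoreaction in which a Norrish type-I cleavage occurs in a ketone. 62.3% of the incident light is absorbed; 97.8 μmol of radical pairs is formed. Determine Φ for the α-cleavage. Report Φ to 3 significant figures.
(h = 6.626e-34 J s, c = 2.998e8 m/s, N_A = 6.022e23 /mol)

Φ = 0.298

Product: 97.8 μmol = 9.78e-5 mol.
Photon energy at 319 nm: hc/λ = (6.626e-34)(2.998e8)/(319e-9) = 6.227e-19 J.
Energy delivered: (306 W m⁻²)(1.97e-4 m²)(3280 s) = 197.7 J.
Photons incident: 197.7 / 6.227e-19 = 3.175e20, i.e. 3.175e20/6.022e23 = 5.272e-4 mol.
Photons absorbed: 0.623 × 5.272e-4 = 3.284e-4 mol.
Φ = 9.78e-5 mol / 3.284e-4 mol photons = 0.298.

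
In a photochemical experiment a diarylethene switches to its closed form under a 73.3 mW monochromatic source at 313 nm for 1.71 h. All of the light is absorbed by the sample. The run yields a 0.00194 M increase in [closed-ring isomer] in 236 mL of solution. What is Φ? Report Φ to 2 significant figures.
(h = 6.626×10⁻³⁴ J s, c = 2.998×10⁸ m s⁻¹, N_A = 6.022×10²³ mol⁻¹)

Φ = 0.39

Product: (0.00194 M)(0.236 L) = 4.578×10⁻⁴ mol.
Photon energy at 313 nm: hc/λ = (6.626×10⁻³⁴)(2.998×10⁸)/(313×10⁻⁹) = 6.347×10⁻¹⁹ J.
Energy delivered: (73.3 mW)(6156 s) = 451.2 J.
Photons incident: 451.2 / 6.347×10⁻¹⁹ = 7.109×10²⁰, i.e. 7.109×10²⁰/6.022×10²³ = 0.001181 mol.
Φ = 4.578×10⁻⁴ mol / 0.001181 mol photons = 0.39.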